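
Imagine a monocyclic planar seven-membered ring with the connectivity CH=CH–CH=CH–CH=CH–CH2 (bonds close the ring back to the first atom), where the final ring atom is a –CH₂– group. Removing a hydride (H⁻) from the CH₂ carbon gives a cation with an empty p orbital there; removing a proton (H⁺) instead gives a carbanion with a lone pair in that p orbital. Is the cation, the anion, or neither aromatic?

Both ions have a continuous loop of p orbitals — each ring atom is sp².
Cation: 3 × 2 + 0 = 6 π electrons → 4(1)+2, aromatic.
Anion: 3 × 2 + 2 = 8 π electrons → 4(2), antiaromatic.

The cation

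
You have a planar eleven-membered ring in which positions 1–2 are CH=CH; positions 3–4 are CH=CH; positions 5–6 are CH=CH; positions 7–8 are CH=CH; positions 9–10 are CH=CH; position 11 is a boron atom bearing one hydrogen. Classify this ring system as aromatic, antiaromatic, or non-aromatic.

All ring atoms are sp² and supply a p orbital to the ring (every atom in a ring double bond is sp² and brings one electron to the p orbital; the boron has an empty p orbital); the conjugation is uninterrupted.
Counting π electrons: 5 × 2 = 10 from the double-bond units + 0 from the BH atom = 10.
Since 10 = 4·2 + 2, the ring meets the 4n+2 criterion.

Aromatic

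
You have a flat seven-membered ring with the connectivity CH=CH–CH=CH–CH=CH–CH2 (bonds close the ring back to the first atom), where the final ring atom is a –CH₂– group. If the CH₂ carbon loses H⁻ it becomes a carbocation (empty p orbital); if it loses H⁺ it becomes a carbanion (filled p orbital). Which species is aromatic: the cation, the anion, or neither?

Once that carbon is sp², every ring atom has a p orbital and both ions are fully conjugated.
Cation: 3 × 2 + 0 = 6 π electrons → 4(1)+2, aromatic.
Anion: 3 × 2 + 2 = 8 π electrons → 4(2), antiaromatic.

The cation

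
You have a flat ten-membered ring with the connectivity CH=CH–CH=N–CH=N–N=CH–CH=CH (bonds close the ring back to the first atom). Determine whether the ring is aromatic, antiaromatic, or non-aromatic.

Aromatic

The p orbitals form a continuous loop: the double-bond atoms are sp², each contributing one p electron; each =N– nitrogen is pyridine-type (lone pair in the sp² plane, one electron in the p orbital). The ring is fully conjugated.
Counting π electrons: 5 × 2 = 10 from the 5 double-bond units.
With 10 π electrons (n = 2), the Hückel 4n+2 condition holds.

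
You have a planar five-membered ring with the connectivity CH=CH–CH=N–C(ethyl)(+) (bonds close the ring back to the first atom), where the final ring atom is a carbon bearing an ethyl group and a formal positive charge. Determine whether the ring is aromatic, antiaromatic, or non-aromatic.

Every ring atom contributes a p orbital perpendicular to the ring (each doubly-bonded ring atom is sp² with one p-orbital electron; each =N– nitrogen is pyridine-type (lone pair in the sp² plane, one electron in the p orbital); the carbocation has an empty p orbital), so the π system is cyclic and fully conjugated.
π-electron count: 2 × 2 = 4 from the double-bond units + 0 from the C(ethyl)(+) atom = 4.
With 4 = 4·1 π electrons, Hückel's rule classifies the planar ring as antiaromatic.

Antiaromatic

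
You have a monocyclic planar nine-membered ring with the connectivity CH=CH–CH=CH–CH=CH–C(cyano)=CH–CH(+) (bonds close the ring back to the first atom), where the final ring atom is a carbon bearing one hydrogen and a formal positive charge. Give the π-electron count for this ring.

All ring atoms are sp² and supply a p orbital to the ring (each doubly-bonded ring atom is sp² with one p-orbital electron; the carbocation has an empty p orbital); the conjugation is uninterrupted.
Counting π electrons: 4 × 2 = 8 from the double-bond units + 0 from the CH(+) atom = 8.

8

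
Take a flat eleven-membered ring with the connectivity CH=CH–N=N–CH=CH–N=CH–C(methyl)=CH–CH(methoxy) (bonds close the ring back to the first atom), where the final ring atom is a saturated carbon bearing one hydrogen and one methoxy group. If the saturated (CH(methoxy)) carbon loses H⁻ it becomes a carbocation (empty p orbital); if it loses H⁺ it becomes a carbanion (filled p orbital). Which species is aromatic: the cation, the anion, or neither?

The cation

Once that carbon is sp², every ring atom has a p orbital and both ions are fully conjugated.
Cation: 5 × 2 + 0 = 10 π electrons → 4(2)+2, aromatic.
Anion: 5 × 2 + 2 = 12 π electrons → 4(3), antiaromatic.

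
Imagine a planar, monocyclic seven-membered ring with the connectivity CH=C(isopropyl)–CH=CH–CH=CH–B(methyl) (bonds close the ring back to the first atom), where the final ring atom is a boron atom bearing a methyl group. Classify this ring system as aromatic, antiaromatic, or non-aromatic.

The p orbitals form a continuous loop: each doubly-bonded ring atom is sp² with one p-orbital electron; the boron has an empty p orbital. The ring is fully conjugated.
Adding the contributions, 3 × 2 = 6 from the double-bond units + 0 from the B(methyl) atom = 6.
Since 6 = 4·1 + 2, the ring meets the 4n+2 criterion.

Aromatic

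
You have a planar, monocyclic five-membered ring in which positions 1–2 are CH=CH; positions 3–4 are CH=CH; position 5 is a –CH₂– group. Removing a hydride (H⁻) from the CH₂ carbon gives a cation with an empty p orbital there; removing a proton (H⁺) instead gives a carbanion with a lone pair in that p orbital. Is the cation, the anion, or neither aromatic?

The anion

Both ions have a continuous loop of p orbitals — each ring atom is sp².
Cation: 2 × 2 + 0 = 4 π electrons → 4(1), antiaromatic.
Anion: 2 × 2 + 2 = 6 π electrons → 4(1)+2, aromatic.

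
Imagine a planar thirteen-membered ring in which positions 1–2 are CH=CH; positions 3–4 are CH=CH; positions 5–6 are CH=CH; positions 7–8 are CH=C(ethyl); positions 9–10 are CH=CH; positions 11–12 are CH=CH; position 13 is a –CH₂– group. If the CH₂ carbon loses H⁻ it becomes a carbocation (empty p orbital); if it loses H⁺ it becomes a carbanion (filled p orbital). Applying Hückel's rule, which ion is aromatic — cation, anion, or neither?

The anion

Both ions have a continuous loop of p orbitals — each ring atom is sp².
Cation: 6 × 2 + 0 = 12 π electrons → 4(3), antiaromatic.
Anion: 6 × 2 + 2 = 14 π electrons → 4(3)+2, aromatic.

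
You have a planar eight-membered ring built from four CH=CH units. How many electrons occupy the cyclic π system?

8

Check conjugation: each doubly-bonded ring atom is sp² with one p-orbital electron — every position has a p orbital, so the cyclic π system is continuous.
Counting π electrons: 4 × 2 = 8 from the 4 double-bond units.
This is cyclooctatetraene.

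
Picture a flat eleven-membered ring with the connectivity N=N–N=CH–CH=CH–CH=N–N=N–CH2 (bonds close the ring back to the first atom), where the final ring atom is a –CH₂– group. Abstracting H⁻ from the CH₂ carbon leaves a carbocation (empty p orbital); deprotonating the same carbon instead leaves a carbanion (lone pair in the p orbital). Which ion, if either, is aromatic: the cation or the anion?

The cation

Both ions have a continuous loop of p orbitals — each ring atom is sp².
Cation: 5 × 2 + 0 = 10 π electrons → 4(2)+2, aromatic.
Anion: 5 × 2 + 2 = 12 π electrons → 4(3), antiaromatic.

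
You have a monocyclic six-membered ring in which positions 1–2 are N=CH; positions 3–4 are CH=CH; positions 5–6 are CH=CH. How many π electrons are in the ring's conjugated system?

The p orbitals form a continuous loop: every atom in a ring double bond is sp² and brings one electron to the p orbital; the doubly-bonded nitrogens are pyridine-type — their lone pairs lie in the ring plane, leaving one electron in the p orbital. The ring is fully conjugated.
Adding the contributions, 3 × 2 = 6 from the 3 double-bond units.

6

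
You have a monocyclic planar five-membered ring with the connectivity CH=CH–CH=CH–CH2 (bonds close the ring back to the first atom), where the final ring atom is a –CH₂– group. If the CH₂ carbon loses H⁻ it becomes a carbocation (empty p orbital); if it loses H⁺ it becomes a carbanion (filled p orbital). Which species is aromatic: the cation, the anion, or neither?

The anion

Once that carbon is sp², every ring atom has a p orbital and both ions are fully conjugated.
Cation: 2 × 2 + 0 = 4 π electrons → 4(1), antiaromatic.
Anion: 2 × 2 + 2 = 6 π electrons → 4(1)+2, aromatic.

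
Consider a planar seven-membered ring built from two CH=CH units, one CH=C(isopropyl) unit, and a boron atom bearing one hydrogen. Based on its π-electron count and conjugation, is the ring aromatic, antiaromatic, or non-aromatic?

Check conjugation: the double-bond atoms are sp², each contributing one p electron; the boron has an empty p orbital — every position has a p orbital, so the cyclic π system is continuous.
π-electron count: 3 × 2 = 6 from the double-bond units + 0 from the BH atom = 6.
Since 6 = 4·1 + 2, the ring meets the 4n+2 criterion.

Aromatic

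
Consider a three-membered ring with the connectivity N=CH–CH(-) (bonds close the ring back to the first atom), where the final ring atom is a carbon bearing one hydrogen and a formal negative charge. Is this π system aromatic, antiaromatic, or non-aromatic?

Antiaromatic

The p orbitals form a continuous loop: every atom in a ring double bond is sp² and brings one electron to the p orbital; each =N– nitrogen is pyridine-type (lone pair in the sp² plane, one electron in the p orbital); the carbanion's lone pair occupies the p orbital. The ring is fully conjugated.
Counting π electrons: 1 × 2 = 2 from the double-bond unit + 2 from the CH(-) atom = 4.
With 4 = 4·1 π electrons, Hückel's rule classifies the planar ring as antiaromatic.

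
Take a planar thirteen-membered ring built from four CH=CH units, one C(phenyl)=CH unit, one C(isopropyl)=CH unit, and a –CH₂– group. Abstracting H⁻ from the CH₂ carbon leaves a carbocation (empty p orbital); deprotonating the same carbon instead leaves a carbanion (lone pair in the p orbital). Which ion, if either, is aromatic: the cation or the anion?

The anion

Once that carbon is sp², every ring atom has a p orbital and both ions are fully conjugated.
Cation: 6 × 2 + 0 = 12 π electrons → 4(3), antiaromatic.
Anion: 6 × 2 + 2 = 14 π electrons → 4(3)+2, aromatic.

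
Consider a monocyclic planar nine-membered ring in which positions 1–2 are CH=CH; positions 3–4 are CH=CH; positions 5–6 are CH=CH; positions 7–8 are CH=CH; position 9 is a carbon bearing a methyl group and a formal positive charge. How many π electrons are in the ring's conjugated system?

8

The p orbitals form a continuous loop: every atom in a ring double bond is sp² and brings one electron to the p orbital; the carbocation has an empty p orbital. The ring is fully conjugated.
π-electron count: 4 × 2 = 8 from the double-bond units + 0 from the C(methyl)(+) atom = 8.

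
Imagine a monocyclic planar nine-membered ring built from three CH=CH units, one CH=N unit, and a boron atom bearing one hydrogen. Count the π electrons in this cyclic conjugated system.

The p orbitals form a continuous loop: every atom in a ring double bond is sp² and brings one electron to the p orbital; each =N– nitrogen is pyridine-type (lone pair in the sp² plane, one electron in the p orbital); the boron has an empty p orbital. The ring is fully conjugated.
Adding the contributions, 4 × 2 = 8 from the double-bond units + 0 from the BH atom = 8.

8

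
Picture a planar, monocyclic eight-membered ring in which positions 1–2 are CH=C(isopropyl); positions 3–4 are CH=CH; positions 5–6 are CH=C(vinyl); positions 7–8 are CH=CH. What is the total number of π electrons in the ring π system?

8

Check conjugation: the double-bond atoms are sp², each contributing one p electron — every position has a p orbital, so the cyclic π system is continuous.
Tallying contributions gives 4 × 2 = 8 from the 4 double-bond units.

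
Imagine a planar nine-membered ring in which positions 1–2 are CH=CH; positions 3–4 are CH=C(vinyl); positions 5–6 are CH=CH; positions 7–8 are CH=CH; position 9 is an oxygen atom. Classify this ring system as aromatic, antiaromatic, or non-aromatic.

Aromatic

The p orbitals form a continuous loop: each doubly-bonded ring atom is sp² with one p-orbital electron; the oxygen donates one lone pair from its p orbital. The ring is fully conjugated.
Counting π electrons: 4 × 2 = 8 from the double-bond units + 2 from the O atom = 10.
With 10 π electrons (n = 2), the Hückel 4n+2 condition holds.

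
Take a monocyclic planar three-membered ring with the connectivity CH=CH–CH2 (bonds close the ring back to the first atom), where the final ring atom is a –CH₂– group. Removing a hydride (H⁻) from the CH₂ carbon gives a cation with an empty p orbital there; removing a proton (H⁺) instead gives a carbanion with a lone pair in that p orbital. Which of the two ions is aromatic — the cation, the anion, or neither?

The cation

Once that carbon is sp², every ring atom has a p orbital and both ions are fully conjugated.
Cation: 1 × 2 + 0 = 2 π electrons → 4(0)+2, aromatic.
Anion: 1 × 2 + 2 = 4 π electrons → 4(1), antiaromatic.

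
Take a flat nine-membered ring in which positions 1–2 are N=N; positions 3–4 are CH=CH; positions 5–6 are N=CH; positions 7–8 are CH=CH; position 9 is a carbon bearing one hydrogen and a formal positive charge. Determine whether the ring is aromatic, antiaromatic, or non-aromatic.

Antiaromatic

The p orbitals form a continuous loop: the double-bond atoms are sp², each contributing one p electron; each =N– nitrogen is pyridine-type (lone pair in the sp² plane, one electron in the p orbital); the carbocation has an empty p orbital. The ring is fully conjugated.
Adding the contributions, 4 × 2 = 8 from the double-bond units + 0 from the CH(+) atom = 8.
8 is a 4n count (n = 2), so the planar conjugated ring is antiaromatic.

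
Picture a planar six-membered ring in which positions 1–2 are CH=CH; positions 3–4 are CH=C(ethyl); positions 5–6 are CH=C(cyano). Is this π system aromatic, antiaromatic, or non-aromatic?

Aromatic

Every ring atom contributes a p orbital perpendicular to the ring (each doubly-bonded ring atom is sp² with one p-orbital electron), so the π system is cyclic and fully conjugated.
Counting π electrons: 3 × 2 = 6 from the 3 double-bond units.
With 6 π electrons (n = 1), the Hückel 4n+2 condition holds.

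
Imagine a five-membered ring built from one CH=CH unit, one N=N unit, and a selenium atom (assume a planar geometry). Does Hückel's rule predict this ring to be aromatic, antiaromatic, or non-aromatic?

Aromatic

All ring atoms are sp² and supply a p orbital to the ring (every atom in a ring double bond is sp² and brings one electron to the p orbital; the doubly-bonded nitrogens are pyridine-type — their lone pairs lie in the ring plane, leaving one electron in the p orbital; the selenium donates one lone pair from its p orbital); the conjugation is uninterrupted.
π-electron count: 2 × 2 = 4 from the double-bond units + 2 from the Se atom = 6.
With 6 π electrons (n = 1), the Hückel 4n+2 condition holds.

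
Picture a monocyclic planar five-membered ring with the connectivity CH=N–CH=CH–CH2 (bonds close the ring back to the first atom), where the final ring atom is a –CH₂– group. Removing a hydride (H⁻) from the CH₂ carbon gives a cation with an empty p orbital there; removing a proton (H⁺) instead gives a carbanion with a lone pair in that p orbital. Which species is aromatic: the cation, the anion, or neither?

Once that carbon is sp², every ring atom has a p orbital and both ions are fully conjugated.
Cation: 2 × 2 + 0 = 4 π electrons → 4(1), antiaromatic.
Anion: 2 × 2 + 2 = 6 π electrons → 4(1)+2, aromatic.

The anion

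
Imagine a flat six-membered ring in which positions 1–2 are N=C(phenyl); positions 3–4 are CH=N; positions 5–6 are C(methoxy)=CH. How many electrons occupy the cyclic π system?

6

All ring atoms are sp² and supply a p orbital to the ring (the double-bond atoms are sp², each contributing one p electron; each sp² =N– keeps its lone pair in-plane and puts one electron into the π system); the conjugation is uninterrupted.
Adding the contributions, 3 × 2 = 6 from the 3 double-bond units.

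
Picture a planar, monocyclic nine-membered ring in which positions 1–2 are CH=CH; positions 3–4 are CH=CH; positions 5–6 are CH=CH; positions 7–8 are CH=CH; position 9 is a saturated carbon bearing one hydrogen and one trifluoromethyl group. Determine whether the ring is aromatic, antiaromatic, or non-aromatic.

Non-aromatic

At the CH(trifluoromethyl) position, that saturated carbon is sp³ and has no p orbital in the ring π system; the ring's p-orbital overlap is broken there.
Broken conjugation rules out both aromaticity and antiaromaticity.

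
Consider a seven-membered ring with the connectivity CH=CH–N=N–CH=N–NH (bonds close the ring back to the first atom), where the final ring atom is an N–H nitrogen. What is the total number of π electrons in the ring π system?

8

The p orbitals form a continuous loop: each doubly-bonded ring atom is sp² with one p-orbital electron; each =N– nitrogen is pyridine-type (lone pair in the sp² plane, one electron in the p orbital); the pyrrole-type nitrogen donates its lone pair from the p orbital. The ring is fully conjugated.
Adding the contributions, 3 × 2 = 6 from the double-bond units + 2 from the NH atom = 8.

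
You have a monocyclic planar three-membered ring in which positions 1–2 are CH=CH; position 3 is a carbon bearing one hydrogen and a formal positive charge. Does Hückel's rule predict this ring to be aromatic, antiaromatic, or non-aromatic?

Check conjugation: the double-bond atoms are sp², each contributing one p electron; the carbocation has an empty p orbital — every position has a p orbital, so the cyclic π system is continuous.
Adding the contributions, 1 × 2 = 2 from the double-bond unit + 0 from the CH(+) atom = 2.
2 = 4(0) + 2, which satisfies Hückel's 4n+2 rule.

Aromatic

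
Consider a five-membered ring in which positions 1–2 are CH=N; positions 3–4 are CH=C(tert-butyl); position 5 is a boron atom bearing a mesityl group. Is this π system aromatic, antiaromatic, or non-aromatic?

Antiaromatic

The p orbitals form a continuous loop: every atom in a ring double bond is sp² and brings one electron to the p orbital; each =N– nitrogen is pyridine-type (lone pair in the sp² plane, one electron in the p orbital); the boron has an empty p orbital. The ring is fully conjugated.
Adding the contributions, 2 × 2 = 4 from the double-bond units + 0 from the B(mesityl) atom = 4.
A 4n π count (4, n = 1) in a planar conjugated ring means antiaromatic.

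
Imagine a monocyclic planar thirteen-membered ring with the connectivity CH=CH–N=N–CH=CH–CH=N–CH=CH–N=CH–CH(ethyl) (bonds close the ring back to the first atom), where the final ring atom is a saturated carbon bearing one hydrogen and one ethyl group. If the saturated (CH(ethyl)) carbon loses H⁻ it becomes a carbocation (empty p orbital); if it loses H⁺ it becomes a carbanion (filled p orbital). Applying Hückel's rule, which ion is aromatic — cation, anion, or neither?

The anion

Both ions have a continuous loop of p orbitals — each ring atom is sp².
Cation: 6 × 2 + 0 = 12 π electrons → 4(3), antiaromatic.
Anion: 6 × 2 + 2 = 14 π electrons → 4(3)+2, aromatic.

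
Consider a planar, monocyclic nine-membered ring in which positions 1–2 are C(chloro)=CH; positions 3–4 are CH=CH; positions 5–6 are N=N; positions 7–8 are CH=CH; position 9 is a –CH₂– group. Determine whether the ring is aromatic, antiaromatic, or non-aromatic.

Because the tetrahedral CH₂ carbon is sp³ and has no p orbital in the ring π system at the CH2 position, the π system cannot extend all the way around the ring.
Broken conjugation rules out both aromaticity and antiaromaticity.

Non-aromatic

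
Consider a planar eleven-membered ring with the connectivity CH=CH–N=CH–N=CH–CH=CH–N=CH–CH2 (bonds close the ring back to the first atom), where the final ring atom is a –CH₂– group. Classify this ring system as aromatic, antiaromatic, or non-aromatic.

The CH2 position has four σ bonds — the tetrahedral CH₂ carbon is sp³ and has no p orbital in the ring π system — so the cyclic conjugation is interrupted.
A ring that is not fully conjugated cannot be aromatic or antiaromatic regardless of its π-electron count.

Non-aromatic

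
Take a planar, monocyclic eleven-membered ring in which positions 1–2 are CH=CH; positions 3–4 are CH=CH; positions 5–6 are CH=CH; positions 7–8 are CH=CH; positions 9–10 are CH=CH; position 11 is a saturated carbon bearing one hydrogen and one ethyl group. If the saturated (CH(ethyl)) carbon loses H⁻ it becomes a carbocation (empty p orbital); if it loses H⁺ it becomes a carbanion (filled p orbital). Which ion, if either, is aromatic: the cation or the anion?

In either ion the ring is fully conjugated: every atom, including the new sp² carbon, supplies a p orbital.
Cation: 5 × 2 + 0 = 10 π electrons → 4(2)+2, aromatic.
Anion: 5 × 2 + 2 = 12 π electrons → 4(3), antiaromatic.

The cation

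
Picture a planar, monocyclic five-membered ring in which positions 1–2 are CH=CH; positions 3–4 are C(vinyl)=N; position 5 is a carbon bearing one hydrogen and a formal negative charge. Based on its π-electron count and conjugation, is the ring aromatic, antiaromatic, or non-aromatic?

Check conjugation: every atom in a ring double bond is sp² and brings one electron to the p orbital; the doubly-bonded nitrogens are pyridine-type — their lone pairs lie in the ring plane, leaving one electron in the p orbital; the carbanion's lone pair occupies the p orbital — every position has a p orbital, so the cyclic π system is continuous.
Adding the contributions, 2 × 2 = 4 from the double-bond units + 2 from the CH(-) atom = 6.
With 6 π electrons (n = 1), the Hückel 4n+2 condition holds.

Aromatic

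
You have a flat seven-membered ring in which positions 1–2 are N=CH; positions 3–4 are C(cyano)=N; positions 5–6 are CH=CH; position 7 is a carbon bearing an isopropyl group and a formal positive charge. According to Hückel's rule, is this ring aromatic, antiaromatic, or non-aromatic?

Aromatic

Check conjugation: the double-bond atoms are sp², each contributing one p electron; each =N– nitrogen is pyridine-type (lone pair in the sp² plane, one electron in the p orbital); the carbocation has an empty p orbital — every position has a p orbital, so the cyclic π system is continuous.
Counting π electrons: 3 × 2 = 6 from the double-bond units + 0 from the C(isopropyl)(+) atom = 6.
6 = 4(1) + 2, which satisfies Hückel's 4n+2 rule.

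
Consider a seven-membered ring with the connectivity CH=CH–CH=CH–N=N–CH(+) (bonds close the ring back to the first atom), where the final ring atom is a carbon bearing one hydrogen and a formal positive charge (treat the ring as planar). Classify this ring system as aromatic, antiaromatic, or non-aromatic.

Every ring atom contributes a p orbital perpendicular to the ring (every atom in a ring double bond is sp² and brings one electron to the p orbital; each =N– nitrogen is pyridine-type (lone pair in the sp² plane, one electron in the p orbital); the carbocation has an empty p orbital), so the π system is cyclic and fully conjugated.
Adding the contributions, 3 × 2 = 6 from the double-bond units + 0 from the CH(+) atom = 6.
Since 6 = 4·1 + 2, the ring meets the 4n+2 criterion.

Aromatic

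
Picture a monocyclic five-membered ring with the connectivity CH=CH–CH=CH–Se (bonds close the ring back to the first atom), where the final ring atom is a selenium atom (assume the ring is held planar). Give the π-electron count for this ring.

6

All ring atoms are sp² and supply a p orbital to the ring (the double-bond atoms are sp², each contributing one p electron; the selenium donates one lone pair from its p orbital); the conjugation is uninterrupted.
Counting π electrons: 2 × 2 = 4 from the double-bond units + 2 from the Se atom = 6.
This is selenophene.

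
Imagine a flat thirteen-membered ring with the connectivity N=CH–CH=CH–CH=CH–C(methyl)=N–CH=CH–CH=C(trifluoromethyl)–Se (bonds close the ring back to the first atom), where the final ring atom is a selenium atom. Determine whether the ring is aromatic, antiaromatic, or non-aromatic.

Aromatic

All ring atoms are sp² and supply a p orbital to the ring (every atom in a ring double bond is sp² and brings one electron to the p orbital; each =N– nitrogen is pyridine-type (lone pair in the sp² plane, one electron in the p orbital); the selenium donates one lone pair from its p orbital); the conjugation is uninterrupted.
π-electron count: 6 × 2 = 12 from the double-bond units + 2 from the Se atom = 14.
With 14 π electrons (n = 3), the Hückel 4n+2 condition holds.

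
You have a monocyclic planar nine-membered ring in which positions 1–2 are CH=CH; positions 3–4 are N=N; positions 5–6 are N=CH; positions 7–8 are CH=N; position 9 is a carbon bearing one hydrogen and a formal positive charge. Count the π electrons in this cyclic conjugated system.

8

The p orbitals form a continuous loop: the double-bond atoms are sp², each contributing one p electron; the doubly-bonded nitrogens are pyridine-type — their lone pairs lie in the ring plane, leaving one electron in the p orbital; the carbocation has an empty p orbital. The ring is fully conjugated.
Counting π electrons: 4 × 2 = 8 from the double-bond units + 0 from the CH(+) atom = 8.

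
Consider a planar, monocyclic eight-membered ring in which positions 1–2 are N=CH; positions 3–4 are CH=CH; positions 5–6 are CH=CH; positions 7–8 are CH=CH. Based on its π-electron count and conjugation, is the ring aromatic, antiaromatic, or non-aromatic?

Antiaromatic

Check conjugation: each doubly-bonded ring atom is sp² with one p-orbital electron; the doubly-bonded nitrogens are pyridine-type — their lone pairs lie in the ring plane, leaving one electron in the p orbital — every position has a p orbital, so the cyclic π system is continuous.
Adding the contributions, 4 × 2 = 8 from the 4 double-bond units.
8 is a 4n count (n = 2), so the planar conjugated ring is antiaromatic.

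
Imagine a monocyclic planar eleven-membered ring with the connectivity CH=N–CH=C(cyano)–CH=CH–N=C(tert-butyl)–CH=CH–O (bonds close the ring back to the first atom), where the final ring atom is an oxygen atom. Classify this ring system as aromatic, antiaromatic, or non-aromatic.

Antiaromatic

The p orbitals form a continuous loop: every atom in a ring double bond is sp² and brings one electron to the p orbital; the doubly-bonded nitrogens are pyridine-type — their lone pairs lie in the ring plane, leaving one electron in the p orbital; the oxygen donates one lone pair from its p orbital. The ring is fully conjugated.
Counting π electrons: 5 × 2 = 10 from the double-bond units + 2 from the O atom = 12.
12 is a 4n count (n = 3), so the planar conjugated ring is antiaromatic.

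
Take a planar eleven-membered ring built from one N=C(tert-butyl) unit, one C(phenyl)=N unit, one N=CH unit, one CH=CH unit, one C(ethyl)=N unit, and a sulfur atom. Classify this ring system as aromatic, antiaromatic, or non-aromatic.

Check conjugation: each doubly-bonded ring atom is sp² with one p-orbital electron; the doubly-bonded nitrogens are pyridine-type — their lone pairs lie in the ring plane, leaving one electron in the p orbital; the sulfur donates one lone pair from its p orbital — every position has a p orbital, so the cyclic π system is continuous.
π-electron count: 5 × 2 = 10 from the double-bond units + 2 from the S atom = 12.
12 = 4(3); a planar, fully conjugated 4n system is antiaromatic.

Antiaromatic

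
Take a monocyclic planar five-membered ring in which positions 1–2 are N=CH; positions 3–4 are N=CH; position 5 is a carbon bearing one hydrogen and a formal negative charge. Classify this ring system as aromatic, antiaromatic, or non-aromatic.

Every ring atom contributes a p orbital perpendicular to the ring (the double-bond atoms are sp², each contributing one p electron; each =N– nitrogen is pyridine-type (lone pair in the sp² plane, one electron in the p orbital); the carbanion's lone pair occupies the p orbital), so the π system is cyclic and fully conjugated.
π-electron count: 2 × 2 = 4 from the double-bond units + 2 from the CH(-) atom = 6.
With 6 π electrons (n = 1), the Hückel 4n+2 condition holds.

Aromatic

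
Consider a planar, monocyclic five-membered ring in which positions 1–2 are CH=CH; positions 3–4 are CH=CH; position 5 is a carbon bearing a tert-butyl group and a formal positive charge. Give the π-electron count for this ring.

Every ring atom contributes a p orbital perpendicular to the ring (each doubly-bonded ring atom is sp² with one p-orbital electron; the carbocation has an empty p orbital), so the π system is cyclic and fully conjugated.
Counting π electrons: 2 × 2 = 4 from the double-bond units + 0 from the C(tert-butyl)(+) atom = 4.

4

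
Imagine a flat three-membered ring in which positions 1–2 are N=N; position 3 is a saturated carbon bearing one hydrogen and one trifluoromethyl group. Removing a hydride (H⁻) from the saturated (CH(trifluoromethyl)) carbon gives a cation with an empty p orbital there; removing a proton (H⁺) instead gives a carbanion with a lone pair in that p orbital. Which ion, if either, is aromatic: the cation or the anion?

The cation

Once that carbon is sp², every ring atom has a p orbital and both ions are fully conjugated.
Cation: 1 × 2 + 0 = 2 π electrons → 4(0)+2, aromatic.
Anion: 1 × 2 + 2 = 4 π electrons → 4(1), antiaromatic.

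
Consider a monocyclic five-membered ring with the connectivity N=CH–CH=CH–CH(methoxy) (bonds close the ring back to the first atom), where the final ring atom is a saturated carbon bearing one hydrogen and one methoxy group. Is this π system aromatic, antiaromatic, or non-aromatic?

Because that saturated carbon is sp³ and has no p orbital in the ring π system at the CH(methoxy) position, the π system cannot extend all the way around the ring.
A ring that is not fully conjugated cannot be aromatic or antiaromatic regardless of its π-electron count.

Non-aromatic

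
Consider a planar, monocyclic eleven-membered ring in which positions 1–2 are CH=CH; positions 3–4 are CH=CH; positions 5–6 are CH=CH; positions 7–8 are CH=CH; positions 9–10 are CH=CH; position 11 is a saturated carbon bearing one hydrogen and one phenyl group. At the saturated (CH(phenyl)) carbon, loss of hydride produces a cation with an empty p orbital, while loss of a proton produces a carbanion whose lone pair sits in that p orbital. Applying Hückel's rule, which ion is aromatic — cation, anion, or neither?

In both ions every ring atom is sp² and contributes a p orbital, so both rings are fully conjugated.
Cation: 5 × 2 + 0 = 10 π electrons → 4(2)+2, aromatic.
Anion: 5 × 2 + 2 = 12 π electrons → 4(3), antiaromatic.

The cation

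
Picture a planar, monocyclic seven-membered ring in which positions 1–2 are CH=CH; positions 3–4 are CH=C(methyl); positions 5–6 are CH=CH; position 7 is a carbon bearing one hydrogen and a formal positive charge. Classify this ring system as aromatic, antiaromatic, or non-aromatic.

Aromatic

Every ring atom contributes a p orbital perpendicular to the ring (each doubly-bonded ring atom is sp² with one p-orbital electron; the carbocation has an empty p orbital), so the π system is cyclic and fully conjugated.
Adding the contributions, 3 × 2 = 6 from the double-bond units + 0 from the CH(+) atom = 6.
That gives a 4n+2 count (6, n = 1).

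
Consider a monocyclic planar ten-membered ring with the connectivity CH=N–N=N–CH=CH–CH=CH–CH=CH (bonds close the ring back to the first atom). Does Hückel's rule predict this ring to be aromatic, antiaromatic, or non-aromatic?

Aromatic

The p orbitals form a continuous loop: every atom in a ring double bond is sp² and brings one electron to the p orbital; each =N– nitrogen is pyridine-type (lone pair in the sp² plane, one electron in the p orbital). The ring is fully conjugated.
Counting π electrons: 5 × 2 = 10 from the 5 double-bond units.
That gives a 4n+2 count (10, n = 2).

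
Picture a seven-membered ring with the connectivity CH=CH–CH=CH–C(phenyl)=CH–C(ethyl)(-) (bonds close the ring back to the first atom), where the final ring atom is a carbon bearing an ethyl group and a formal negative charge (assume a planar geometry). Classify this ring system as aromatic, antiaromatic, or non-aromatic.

Antiaromatic

Every ring atom contributes a p orbital perpendicular to the ring (the double-bond atoms are sp², each contributing one p electron; the carbanion's lone pair occupies the p orbital), so the π system is cyclic and fully conjugated.
π-electron count: 3 × 2 = 6 from the double-bond units + 2 from the C(ethyl)(-) atom = 8.
8 is a 4n count (n = 2), so the planar conjugated ring is antiaromatic.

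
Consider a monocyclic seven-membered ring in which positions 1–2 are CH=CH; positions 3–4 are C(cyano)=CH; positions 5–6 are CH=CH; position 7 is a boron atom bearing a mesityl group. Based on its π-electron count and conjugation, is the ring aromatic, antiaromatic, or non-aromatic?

Aromatic

All ring atoms are sp² and supply a p orbital to the ring (every atom in a ring double bond is sp² and brings one electron to the p orbital; the boron has an empty p orbital); the conjugation is uninterrupted.
Adding the contributions, 3 × 2 = 6 from the double-bond units + 0 from the B(mesityl) atom = 6.
Since 6 = 4·1 + 2, the ring meets the 4n+2 criterion.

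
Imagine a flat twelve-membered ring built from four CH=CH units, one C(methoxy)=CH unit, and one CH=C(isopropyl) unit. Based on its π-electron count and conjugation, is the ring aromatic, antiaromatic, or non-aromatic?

Check conjugation: each doubly-bonded ring atom is sp² with one p-orbital electron — every position has a p orbital, so the cyclic π system is continuous.
Adding the contributions, 6 × 2 = 12 from the 6 double-bond units.
With 12 = 4·3 π electrons, Hückel's rule classifies the planar ring as antiaromatic.

Antiaromatic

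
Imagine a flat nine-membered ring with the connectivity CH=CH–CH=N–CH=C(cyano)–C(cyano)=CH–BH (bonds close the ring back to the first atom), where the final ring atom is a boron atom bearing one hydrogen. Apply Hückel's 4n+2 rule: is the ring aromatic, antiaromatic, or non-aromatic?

Antiaromatic

Every ring atom contributes a p orbital perpendicular to the ring (every atom in a ring double bond is sp² and brings one electron to the p orbital; each =N– nitrogen is pyridine-type (lone pair in the sp² plane, one electron in the p orbital); the boron has an empty p orbital), so the π system is cyclic and fully conjugated.
Adding the contributions, 4 × 2 = 8 from the double-bond units + 0 from the BH atom = 8.
A 4n π count (8, n = 2) in a planar conjugated ring means antiaromatic.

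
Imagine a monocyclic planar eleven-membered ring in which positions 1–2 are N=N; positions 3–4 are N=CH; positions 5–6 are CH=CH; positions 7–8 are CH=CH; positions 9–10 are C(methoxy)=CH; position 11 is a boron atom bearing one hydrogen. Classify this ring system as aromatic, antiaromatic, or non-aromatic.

Aromatic

Check conjugation: each doubly-bonded ring atom is sp² with one p-orbital electron; each =N– nitrogen is pyridine-type (lone pair in the sp² plane, one electron in the p orbital); the boron has an empty p orbital — every position has a p orbital, so the cyclic π system is continuous.
Adding the contributions, 5 × 2 = 10 from the double-bond units + 0 from the BH atom = 10.
10 = 4(2) + 2, which satisfies Hückel's 4n+2 rule.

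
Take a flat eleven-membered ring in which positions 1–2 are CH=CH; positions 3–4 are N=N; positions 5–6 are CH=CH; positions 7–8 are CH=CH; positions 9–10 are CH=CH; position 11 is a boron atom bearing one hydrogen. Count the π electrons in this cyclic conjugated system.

10

Every ring atom contributes a p orbital perpendicular to the ring (every atom in a ring double bond is sp² and brings one electron to the p orbital; the doubly-bonded nitrogens are pyridine-type — their lone pairs lie in the ring plane, leaving one electron in the p orbital; the boron has an empty p orbital), so the π system is cyclic and fully conjugated.
Tallying contributions gives 5 × 2 = 10 from the double-bond units + 0 from the BH atom = 10.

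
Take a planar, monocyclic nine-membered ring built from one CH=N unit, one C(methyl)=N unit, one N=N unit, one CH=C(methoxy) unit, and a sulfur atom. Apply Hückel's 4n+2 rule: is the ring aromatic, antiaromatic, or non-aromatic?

Check conjugation: the double-bond atoms are sp², each contributing one p electron; the doubly-bonded nitrogens are pyridine-type — their lone pairs lie in the ring plane, leaving one electron in the p orbital; the sulfur donates one lone pair from its p orbital — every position has a p orbital, so the cyclic π system is continuous.
Tallying contributions gives 4 × 2 = 8 from the double-bond units + 2 from the S atom = 10.
With 10 π electrons (n = 2), the Hückel 4n+2 condition holds.

Aromatic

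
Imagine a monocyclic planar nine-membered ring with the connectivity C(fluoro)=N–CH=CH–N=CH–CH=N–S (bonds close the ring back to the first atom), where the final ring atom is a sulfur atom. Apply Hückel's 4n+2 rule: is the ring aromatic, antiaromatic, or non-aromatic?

Every ring atom contributes a p orbital perpendicular to the ring (every atom in a ring double bond is sp² and brings one electron to the p orbital; the doubly-bonded nitrogens are pyridine-type — their lone pairs lie in the ring plane, leaving one electron in the p orbital; the sulfur donates one lone pair from its p orbital), so the π system is cyclic and fully conjugated.
Counting π electrons: 4 × 2 = 8 from the double-bond units + 2 from the S atom = 10.
With 10 π electrons (n = 2), the Hückel 4n+2 condition holds.

Aromatic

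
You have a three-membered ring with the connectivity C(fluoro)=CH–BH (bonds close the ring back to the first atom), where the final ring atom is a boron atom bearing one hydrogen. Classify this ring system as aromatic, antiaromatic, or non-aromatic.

Check conjugation: every atom in a ring double bond is sp² and brings one electron to the p orbital; the boron has an empty p orbital — every position has a p orbital, so the cyclic π system is continuous.
π-electron count: 1 × 2 = 2 from the double-bond unit + 0 from the BH atom = 2.
That gives a 4n+2 count (2, n = 0).

Aromatic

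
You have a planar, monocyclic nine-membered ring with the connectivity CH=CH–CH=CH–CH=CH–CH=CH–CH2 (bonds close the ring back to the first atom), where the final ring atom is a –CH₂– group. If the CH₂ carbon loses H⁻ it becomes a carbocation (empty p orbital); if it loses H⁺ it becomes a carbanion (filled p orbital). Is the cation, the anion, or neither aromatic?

The anion

Both ions have a continuous loop of p orbitals — each ring atom is sp².
Cation: 4 × 2 + 0 = 8 π electrons → 4(2), antiaromatic.
Anion: 4 × 2 + 2 = 10 π electrons → 4(2)+2, aromatic.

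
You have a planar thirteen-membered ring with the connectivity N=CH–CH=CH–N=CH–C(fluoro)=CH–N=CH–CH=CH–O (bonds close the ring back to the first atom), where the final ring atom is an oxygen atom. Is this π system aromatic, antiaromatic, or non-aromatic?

Aromatic

Check conjugation: the double-bond atoms are sp², each contributing one p electron; each =N– nitrogen is pyridine-type (lone pair in the sp² plane, one electron in the p orbital); the oxygen donates one lone pair from its p orbital — every position has a p orbital, so the cyclic π system is continuous.
π-electron count: 6 × 2 = 12 from the double-bond units + 2 from the O atom = 14.
Since 14 = 4·3 + 2, the ring meets the 4n+2 criterion.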